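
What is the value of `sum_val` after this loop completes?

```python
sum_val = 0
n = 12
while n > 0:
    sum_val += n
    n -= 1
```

Let's trace through this code step by step.

Initialize: sum_val = 0
Initialize: n = 12
Entering loop: while n > 0:
After iteration 1: sum_val = 12, n = 11
After iteration 2: sum_val = 23, n = 10
After iteration 3: sum_val = 33, n = 9
After iteration 4: sum_val = 42, n = 8
After iteration 5: sum_val = 50, n = 7
After iteration 6: sum_val = 57, n = 6
After iteration 7: sum_val = 63, n = 5
After iteration 8: sum_val = 68, n = 4
After iteration 9: sum_val = 72, n = 3
After iteration 10: sum_val = 75, n = 2
After iteration 11: sum_val = 77, n = 1
After iteration 12: sum_val = 78, n = 0
Loop ends.

Final answer: 78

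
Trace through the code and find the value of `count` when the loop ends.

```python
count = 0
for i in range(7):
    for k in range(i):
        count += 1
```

Let's trace through this code step by step.

Initialize: count = 0
Entering loop: for i in range(7):
After iteration 1: i = 0, count = 0
After iteration 2: i = 1, count = 1, k = 0
After iteration 3: i = 2, count = 3, k = 1
After iteration 4: i = 3, count = 6, k = 2
After iteration 5: i = 4, count = 10, k = 3
After iteration 6: i = 5, count = 15, k = 4
After iteration 7: i = 6, count = 21, k = 5
Loop ends.

Final answer: 21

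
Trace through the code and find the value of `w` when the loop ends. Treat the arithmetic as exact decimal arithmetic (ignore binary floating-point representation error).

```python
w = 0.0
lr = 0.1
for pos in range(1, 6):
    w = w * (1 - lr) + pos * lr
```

Let's trace through this code step by step.

Initialize: w = 0.0
Initialize: lr = 0.1
Entering loop: for pos in range(1, 6):
After iteration 1: pos = 1, w = 0.1
After iteration 2: pos = 2, w = 0.29
After iteration 3: pos = 3, w = 0.561
After iteration 4: pos = 4, w = 0.9049
After iteration 5: pos = 5, w = 1.31441
Loop ends.

Final answer: 1.31441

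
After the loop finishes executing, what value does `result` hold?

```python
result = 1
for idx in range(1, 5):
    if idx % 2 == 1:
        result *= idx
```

Let's trace through this code step by step.

Initialize: result = 1
Entering loop: for idx in range(1, 5):
After iteration 1: idx = 1, result = 1
After iteration 2: idx = 2, result = 1
After iteration 3: idx = 3, result = 3
After iteration 4: idx = 4, result = 3
Loop ends.

Final answer: 3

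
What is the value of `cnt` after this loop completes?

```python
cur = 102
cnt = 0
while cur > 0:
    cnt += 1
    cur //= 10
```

Let's trace through this code step by step.

Initialize: cur = 102
Initialize: cnt = 0
Entering loop: while cur > 0:
After iteration 1: cur = 10, cnt = 1
After iteration 2: cur = 1, cnt = 2
After iteration 3: cur = 0, cnt = 3
Loop ends.

Final answer: 3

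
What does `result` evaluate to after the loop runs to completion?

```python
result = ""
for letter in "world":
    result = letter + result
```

Let's trace through this code step by step.

Initialize: result = ''
Entering loop: for letter in "world":
After iteration 1: letter = 'w', result = 'w'
After iteration 2: letter = 'o', result = 'ow'
After iteration 3: letter = 'r', result = 'row'
After iteration 4: letter = 'l', result = 'lrow'
After iteration 5: letter = 'd', result = 'dlrow'
Loop ends.

Final answer: 'dlrow'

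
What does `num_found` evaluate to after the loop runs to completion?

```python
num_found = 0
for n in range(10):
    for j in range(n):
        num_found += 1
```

Let's trace through this code step by step.

Initialize: num_found = 0
Entering loop: for n in range(10):
After iteration 1: n = 0, num_found = 0
After iteration 2: n = 1, num_found = 1, j = 0
After iteration 3: n = 2, num_found = 3, j = 1
After iteration 4: n = 3, num_found = 6, j = 2
After iteration 5: n = 4, num_found = 10, j = 3
After iteration 6: n = 5, num_found = 15, j = 4
After iteration 7: n = 6, num_found = 21, j = 5
After iteration 8: n = 7, num_found = 28, j = 6
After iteration 9: n = 8, num_found = 36, j = 7
After iteration 10: n = 9, num_found = 45, j = 8
Loop ends.

Final answer: 45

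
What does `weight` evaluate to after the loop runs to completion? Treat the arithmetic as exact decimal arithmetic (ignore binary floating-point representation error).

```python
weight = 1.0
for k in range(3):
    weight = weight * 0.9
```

Let's trace through this code step by step.

Initialize: weight = 1.0
Entering loop: for k in range(3):
After iteration 1: k = 0, weight = 0.9
After iteration 2: k = 1, weight = 0.81
After iteration 3: k = 2, weight = 0.729
Loop ends.

Final answer: 0.729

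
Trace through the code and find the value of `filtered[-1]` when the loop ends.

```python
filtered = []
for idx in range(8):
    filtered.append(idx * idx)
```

Let's trace through this code step by step.

Initialize: filtered = []
Entering loop: for idx in range(8):
After iteration 1: idx = 0, filtered = [0]
After iteration 2: idx = 1, filtered = [0, 1]
After iteration 3: idx = 2, filtered = [0, 1, 4]
After iteration 4: idx = 3, filtered = [0, 1, 4, 9]
After iteration 5: idx = 4, filtered = [0, 1, 4, 9, 16]
After iteration 6: idx = 5, filtered = [0, 1, 4, 9, 16, 25]
After iteration 7: idx = 6, filtered = [0, 1, 4, 9, 16, 25, 36]
After iteration 8: idx = 7, filtered = [0, 1, 4, 9, 16, 25, 36, 49]
Loop ends.
filtered[-1] = 49

Final answer: 49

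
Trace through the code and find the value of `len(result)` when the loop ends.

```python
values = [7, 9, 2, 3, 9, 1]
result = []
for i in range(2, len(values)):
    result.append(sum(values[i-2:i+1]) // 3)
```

Let's trace through this code step by step.

Initialize: values = [7, 9, 2, 3, 9, 1]
Initialize: result = []
Entering loop: for i in range(2, len(values)):
After iteration 1: i = 2, result = [6]
After iteration 2: i = 3, result = [6, 4]
After iteration 3: i = 4, result = [6, 4, 4]
After iteration 4: i = 5, result = [6, 4, 4, 4]
Loop ends.
len(result) = 4

Final answer: 4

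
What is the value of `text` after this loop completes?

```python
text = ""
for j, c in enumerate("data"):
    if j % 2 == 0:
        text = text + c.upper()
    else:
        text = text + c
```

Let's trace through this code step by step.

Initialize: text = ''
Entering loop: for j, c in enumerate("data"):
After iteration 1: j = 0, c = 'd', text = 'D'
After iteration 2: j = 1, c = 'a', text = 'Da'
After iteration 3: j = 2, c = 't', text = 'DaT'
After iteration 4: j = 3, c = 'a', text = 'DaTa'
Loop ends.

Final answer: 'DaTa'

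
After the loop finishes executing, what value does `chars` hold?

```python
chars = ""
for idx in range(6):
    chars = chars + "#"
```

Let's trace through this code step by step.

Initialize: chars = ''
Entering loop: for idx in range(6):
After iteration 1: idx = 0, chars = '#'
After iteration 2: idx = 1, chars = '##'
After iteration 3: idx = 2, chars = '###'
After iteration 4: idx = 3, chars = '####'
After iteration 5: idx = 4, chars = '#####'
After iteration 6: idx = 5, chars = '######'
Loop ends.

Final answer: '######'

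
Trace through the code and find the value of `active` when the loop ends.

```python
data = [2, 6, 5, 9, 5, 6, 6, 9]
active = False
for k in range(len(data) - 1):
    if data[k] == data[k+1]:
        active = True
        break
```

Let's trace through this code step by step.

Initialize: data = [2, 6, 5, 9, 5, 6, 6, 9]
Initialize: active = False
Entering loop: for k in range(len(data) - 1):
After iteration 1: k = 0, active = False
After iteration 2: k = 1, active = False
After iteration 3: k = 2, active = False
After iteration 4: k = 3, active = False
After iteration 5: k = 4, active = False
After iteration 6: k = 5, active = True
Loop ends.

Final answer: True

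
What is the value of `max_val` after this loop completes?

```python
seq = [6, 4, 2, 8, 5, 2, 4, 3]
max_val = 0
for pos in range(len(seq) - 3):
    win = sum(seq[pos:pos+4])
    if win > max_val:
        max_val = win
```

Let's trace through this code step by step.

Initialize: seq = [6, 4, 2, 8, 5, 2, 4, 3]
Initialize: max_val = 0
Entering loop: for pos in range(len(seq) - 3):
After iteration 1: pos = 0, max_val = 20, win = 20
After iteration 2: pos = 1, max_val = 20, win = 19
After iteration 3: pos = 2, max_val = 20, win = 17
After iteration 4: pos = 3, max_val = 20, win = 19
After iteration 5: pos = 4, max_val = 20, win = 14
Loop ends.

Final answer: 20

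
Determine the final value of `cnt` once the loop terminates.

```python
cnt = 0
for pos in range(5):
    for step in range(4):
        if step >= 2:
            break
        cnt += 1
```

Let's trace through this code step by step.

Initialize: cnt = 0
Entering loop: for pos in range(5):
After iteration 1: pos = 0, cnt = 2
After iteration 2: pos = 1, cnt = 4
After iteration 3: pos = 2, cnt = 6
After iteration 4: pos = 3, cnt = 8
After iteration 5: pos = 4, cnt = 10
Loop ends.

Final answer: 10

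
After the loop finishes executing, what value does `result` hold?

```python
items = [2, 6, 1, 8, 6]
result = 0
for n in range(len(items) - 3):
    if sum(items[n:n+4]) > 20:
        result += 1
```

Let's trace through this code step by step.

Initialize: items = [2, 6, 1, 8, 6]
Initialize: result = 0
Entering loop: for n in range(len(items) - 3):
After iteration 1: n = 0, result = 0
After iteration 2: n = 1, result = 1
Loop ends.

Final answer: 1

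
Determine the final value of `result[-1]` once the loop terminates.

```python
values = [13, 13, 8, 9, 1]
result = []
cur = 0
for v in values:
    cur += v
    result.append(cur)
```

Let's trace through this code step by step.

Initialize: values = [13, 13, 8, 9, 1]
Initialize: result = []
Initialize: cur = 0
Entering loop: for v in values:
After iteration 1: v = 13, result = [13], cur = 13
After iteration 2: v = 13, result = [13, 26], cur = 26
After iteration 3: v = 8, result = [13, 26, 34], cur = 34
After iteration 4: v = 9, result = [13, 26, 34, 43], cur = 43
After iteration 5: v = 1, result = [13, 26, 34, 43, 44], cur = 44
Loop ends.
result[-1] = 44

Final answer: 44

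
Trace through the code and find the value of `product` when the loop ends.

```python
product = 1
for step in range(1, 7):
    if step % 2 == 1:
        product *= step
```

Let's trace through this code step by step.

Initialize: product = 1
Entering loop: for step in range(1, 7):
After iteration 1: step = 1, product = 1
After iteration 2: step = 2, product = 1
After iteration 3: step = 3, product = 3
After iteration 4: step = 4, product = 3
After iteration 5: step = 5, product = 15
After iteration 6: step = 6, product = 15
Loop ends.

Final answer: 15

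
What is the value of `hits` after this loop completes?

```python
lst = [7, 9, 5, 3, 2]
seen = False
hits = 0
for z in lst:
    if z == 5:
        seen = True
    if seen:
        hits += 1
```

Let's trace through this code step by step.

Initialize: lst = [7, 9, 5, 3, 2]
Initialize: seen = False
Initialize: hits = 0
Entering loop: for z in lst:
After iteration 1: z = 7, seen = False, hits = 0
After iteration 2: z = 9, seen = False, hits = 0
After iteration 3: z = 5, seen = True, hits = 1
After iteration 4: z = 3, seen = True, hits = 2
After iteration 5: z = 2, seen = True, hits = 3
Loop ends.

Final answer: 3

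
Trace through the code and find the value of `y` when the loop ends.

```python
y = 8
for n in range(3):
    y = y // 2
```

Let's trace through this code step by step.

Initialize: y = 8
Entering loop: for n in range(3):
After iteration 1: n = 0, y = 4
After iteration 2: n = 1, y = 2
After iteration 3: n = 2, y = 1
Loop ends.

Final answer: 1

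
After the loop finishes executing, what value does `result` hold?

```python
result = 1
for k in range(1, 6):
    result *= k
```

Let's trace through this code step by step.

Initialize: result = 1
Entering loop: for k in range(1, 6):
After iteration 1: k = 1, result = 1
After iteration 2: k = 2, result = 2
After iteration 3: k = 3, result = 6
After iteration 4: k = 4, result = 24
After iteration 5: k = 5, result = 120
Loop ends.

Final answer: 120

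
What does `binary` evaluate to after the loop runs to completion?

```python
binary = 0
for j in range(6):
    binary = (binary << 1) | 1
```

Let's trace through this code step by step.

Initialize: binary = 0
Entering loop: for j in range(6):
After iteration 1: j = 0, binary = 1
After iteration 2: j = 1, binary = 3
After iteration 3: j = 2, binary = 7
After iteration 4: j = 3, binary = 15
After iteration 5: j = 4, binary = 31
After iteration 6: j = 5, binary = 63
Loop ends.

Final answer: 63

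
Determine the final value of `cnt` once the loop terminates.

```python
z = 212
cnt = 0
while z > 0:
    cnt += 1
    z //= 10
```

Let's trace through this code step by step.

Initialize: z = 212
Initialize: cnt = 0
Entering loop: while z > 0:
After iteration 1: z = 21, cnt = 1
After iteration 2: z = 2, cnt = 2
After iteration 3: z = 0, cnt = 3
Loop ends.

Final answer: 3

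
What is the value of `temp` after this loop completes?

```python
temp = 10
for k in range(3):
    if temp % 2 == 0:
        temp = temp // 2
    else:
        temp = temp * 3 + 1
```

Let's trace through this code step by step.

Initialize: temp = 10
Entering loop: for k in range(3):
After iteration 1: k = 0, temp = 5
After iteration 2: k = 1, temp = 16
After iteration 3: k = 2, temp = 8
Loop ends.

Final answer: 8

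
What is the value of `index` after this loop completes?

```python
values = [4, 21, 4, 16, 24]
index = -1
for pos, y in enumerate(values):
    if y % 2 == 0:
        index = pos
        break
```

Let's trace through this code step by step.

Initialize: values = [4, 21, 4, 16, 24]
Initialize: index = -1
Entering loop: for pos, y in enumerate(values):
After iteration 1: pos = 0, y = 4, index = 0
Loop ends.

Final answer: 0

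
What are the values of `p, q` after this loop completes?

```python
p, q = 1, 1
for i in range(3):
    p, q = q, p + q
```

Let's trace through this code step by step.

Initialize: p = 1
Initialize: q = 1
Entering loop: for i in range(3):
After iteration 1: i = 0, p = 1, q = 2
After iteration 2: i = 1, p = 2, q = 3
After iteration 3: i = 2, p = 3, q = 5
Loop ends.

Final answer: 3, 5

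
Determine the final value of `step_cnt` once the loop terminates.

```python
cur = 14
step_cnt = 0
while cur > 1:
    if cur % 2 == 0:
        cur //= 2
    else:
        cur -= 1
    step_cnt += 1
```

Let's trace through this code step by step.

Initialize: cur = 14
Initialize: step_cnt = 0
Entering loop: while cur > 1:
After iteration 1: cur = 7, step_cnt = 1
After iteration 2: cur = 6, step_cnt = 2
After iteration 3: cur = 3, step_cnt = 3
After iteration 4: cur = 2, step_cnt = 4
After iteration 5: cur = 1, step_cnt = 5
Loop ends.

Final answer: 5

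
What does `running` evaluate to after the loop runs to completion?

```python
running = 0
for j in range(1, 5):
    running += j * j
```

Let's trace through this code step by step.

Initialize: running = 0
Entering loop: for j in range(1, 5):
After iteration 1: j = 1, running = 1
After iteration 2: j = 2, running = 5
After iteration 3: j = 3, running = 14
After iteration 4: j = 4, running = 30
Loop ends.

Final answer: 30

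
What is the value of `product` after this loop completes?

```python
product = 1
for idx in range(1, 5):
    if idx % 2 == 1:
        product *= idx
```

Let's trace through this code step by step.

Initialize: product = 1
Entering loop: for idx in range(1, 5):
After iteration 1: idx = 1, product = 1
After iteration 2: idx = 2, product = 1
After iteration 3: idx = 3, product = 3
After iteration 4: idx = 4, product = 3
Loop ends.

Final answer: 3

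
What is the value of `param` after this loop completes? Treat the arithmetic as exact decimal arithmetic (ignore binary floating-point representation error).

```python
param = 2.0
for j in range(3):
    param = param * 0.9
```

Let's trace through this code step by step.

Initialize: param = 2.0
Entering loop: for j in range(3):
After iteration 1: j = 0, param = 1.8
After iteration 2: j = 1, param = 1.62
After iteration 3: j = 2, param = 1.458
Loop ends.

Final answer: 1.458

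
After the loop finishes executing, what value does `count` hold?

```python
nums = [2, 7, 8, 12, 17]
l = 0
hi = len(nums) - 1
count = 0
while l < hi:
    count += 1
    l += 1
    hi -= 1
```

Let's trace through this code step by step.

Initialize: nums = [2, 7, 8, 12, 17]
Initialize: l = 0
Initialize: hi = 4
Initialize: count = 0
Entering loop: while l < hi:
After iteration 1: l = 1, hi = 3, count = 1
After iteration 2: l = 2, hi = 2, count = 2
Loop ends.

Final answer: 2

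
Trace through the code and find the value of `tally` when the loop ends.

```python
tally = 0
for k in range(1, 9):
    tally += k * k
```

Let's trace through this code step by step.

Initialize: tally = 0
Entering loop: for k in range(1, 9):
After iteration 1: k = 1, tally = 1
After iteration 2: k = 2, tally = 5
After iteration 3: k = 3, tally = 14
After iteration 4: k = 4, tally = 30
After iteration 5: k = 5, tally = 55
After iteration 6: k = 6, tally = 91
After iteration 7: k = 7, tally = 140
After iteration 8: k = 8, tally = 204
Loop ends.

Final answer: 204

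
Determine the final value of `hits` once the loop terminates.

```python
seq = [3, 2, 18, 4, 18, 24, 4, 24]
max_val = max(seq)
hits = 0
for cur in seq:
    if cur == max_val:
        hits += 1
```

Let's trace through this code step by step.

Initialize: seq = [3, 2, 18, 4, 18, 24, 4, 24]
Initialize: max_val = 24
Initialize: hits = 0
Entering loop: for cur in seq:
After iteration 1: cur = 3, hits = 0
After iteration 2: cur = 2, hits = 0
After iteration 3: cur = 18, hits = 0
After iteration 4: cur = 4, hits = 0
After iteration 5: cur = 18, hits = 0
After iteration 6: cur = 24, hits = 1
After iteration 7: cur = 4, hits = 1
After iteration 8: cur = 24, hits = 2
Loop ends.

Final answer: 2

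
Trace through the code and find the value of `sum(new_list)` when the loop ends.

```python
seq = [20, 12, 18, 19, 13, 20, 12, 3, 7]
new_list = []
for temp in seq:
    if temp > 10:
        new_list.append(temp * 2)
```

Let's trace through this code step by step.

Initialize: seq = [20, 12, 18, 19, 13, 20, 12, 3, 7]
Initialize: new_list = []
Entering loop: for temp in seq:
After iteration 1: temp = 20, new_list = [40]
After iteration 2: temp = 12, new_list = [40, 24]
After iteration 3: temp = 18, new_list = [40, 24, 36]
After iteration 4: temp = 19, new_list = [40, 24, 36, 38]
After iteration 5: temp = 13, new_list = [40, 24, 36, 38, 26]
After iteration 6: temp = 20, new_list = [40, 24, 36, 38, 26, 40]
After iteration 7: temp = 12, new_list = [40, 24, 36, 38, 26, 40, 24]
After iteration 8: temp = 3, new_list = [40, 24, 36, 38, 26, 40, 24]
After iteration 9: temp = 7, new_list = [40, 24, 36, 38, 26, 40, 24]
Loop ends.
sum(new_list) = 228

Final answer: 228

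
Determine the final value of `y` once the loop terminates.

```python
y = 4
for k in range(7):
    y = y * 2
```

Let's trace through this code step by step.

Initialize: y = 4
Entering loop: for k in range(7):
After iteration 1: k = 0, y = 8
After iteration 2: k = 1, y = 16
After iteration 3: k = 2, y = 32
After iteration 4: k = 3, y = 64
After iteration 5: k = 4, y = 128
After iteration 6: k = 5, y = 256
After iteration 7: k = 6, y = 512
Loop ends.

Final answer: 512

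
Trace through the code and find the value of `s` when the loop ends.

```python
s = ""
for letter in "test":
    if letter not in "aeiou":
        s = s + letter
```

Let's trace through this code step by step.

Initialize: s = ''
Entering loop: for letter in "test":
After iteration 1: letter = 't', s = 't'
After iteration 2: letter = 'e', s = 't'
After iteration 3: letter = 's', s = 'ts'
After iteration 4: letter = 't', s = 'tst'
Loop ends.

Final answer: 'tst'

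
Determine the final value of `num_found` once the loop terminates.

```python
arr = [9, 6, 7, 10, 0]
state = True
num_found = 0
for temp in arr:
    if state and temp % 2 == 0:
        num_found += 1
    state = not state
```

Let's trace through this code step by step.

Initialize: arr = [9, 6, 7, 10, 0]
Initialize: state = True
Initialize: num_found = 0
Entering loop: for temp in arr:
After iteration 1: temp = 9, state = False, num_found = 0
After iteration 2: temp = 6, state = True, num_found = 0
After iteration 3: temp = 7, state = False, num_found = 0
After iteration 4: temp = 10, state = True, num_found = 0
After iteration 5: temp = 0, state = False, num_found = 1
Loop ends.

Final answer: 1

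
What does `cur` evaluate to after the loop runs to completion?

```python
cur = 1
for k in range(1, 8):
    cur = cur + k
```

Let's trace through this code step by step.

Initialize: cur = 1
Entering loop: for k in range(1, 8):
After iteration 1: k = 1, cur = 2
After iteration 2: k = 2, cur = 4
After iteration 3: k = 3, cur = 7
After iteration 4: k = 4, cur = 11
After iteration 5: k = 5, cur = 16
After iteration 6: k = 6, cur = 22
After iteration 7: k = 7, cur = 29
Loop ends.

Final answer: 29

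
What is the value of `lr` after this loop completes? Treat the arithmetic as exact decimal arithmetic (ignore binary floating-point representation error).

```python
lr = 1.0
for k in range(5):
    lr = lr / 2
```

Let's trace through this code step by step.

Initialize: lr = 1.0
Entering loop: for k in range(5):
After iteration 1: k = 0, lr = 0.5
After iteration 2: k = 1, lr = 0.25
After iteration 3: k = 2, lr = 0.125
After iteration 4: k = 3, lr = 0.0625
After iteration 5: k = 4, lr = 0.03125
Loop ends.

Final answer: 0.03125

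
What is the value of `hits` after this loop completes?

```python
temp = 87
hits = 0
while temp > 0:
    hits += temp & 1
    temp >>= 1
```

Let's trace through this code step by step.

Initialize: temp = 87
Initialize: hits = 0
Entering loop: while temp > 0:
After iteration 1: temp = 43, hits = 1
After iteration 2: temp = 21, hits = 2
After iteration 3: temp = 10, hits = 3
After iteration 4: temp = 5, hits = 3
After iteration 5: temp = 2, hits = 4
After iteration 6: temp = 1, hits = 4
After iteration 7: temp = 0, hits = 5
Loop ends.

Final answer: 5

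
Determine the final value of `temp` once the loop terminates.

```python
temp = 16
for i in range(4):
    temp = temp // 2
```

Let's trace through this code step by step.

Initialize: temp = 16
Entering loop: for i in range(4):
After iteration 1: i = 0, temp = 8
After iteration 2: i = 1, temp = 4
After iteration 3: i = 2, temp = 2
After iteration 4: i = 3, temp = 1
Loop ends.

Final answer: 1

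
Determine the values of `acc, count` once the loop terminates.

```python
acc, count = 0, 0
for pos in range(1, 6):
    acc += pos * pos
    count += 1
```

Let's trace through this code step by step.

Initialize: acc = 0
Initialize: count = 0
Entering loop: for pos in range(1, 6):
After iteration 1: pos = 1, acc = 1, count = 1
After iteration 2: pos = 2, acc = 5, count = 2
After iteration 3: pos = 3, acc = 14, count = 3
After iteration 4: pos = 4, acc = 30, count = 4
After iteration 5: pos = 5, acc = 55, count = 5
Loop ends.

Final answer: 55, 5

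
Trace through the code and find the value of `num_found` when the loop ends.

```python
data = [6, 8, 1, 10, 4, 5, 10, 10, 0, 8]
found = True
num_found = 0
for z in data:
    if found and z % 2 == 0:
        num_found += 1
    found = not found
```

Let's trace through this code step by step.

Initialize: data = [6, 8, 1, 10, 4, 5, 10, 10, 0, 8]
Initialize: found = True
Initialize: num_found = 0
Entering loop: for z in data:
After iteration 1: z = 6, found = False, num_found = 1
After iteration 2: z = 8, found = True, num_found = 1
After iteration 3: z = 1, found = False, num_found = 1
After iteration 4: z = 10, found = True, num_found = 1
After iteration 5: z = 4, found = False, num_found = 2
After iteration 6: z = 5, found = True, num_found = 2
After iteration 7: z = 10, found = False, num_found = 3
After iteration 8: z = 10, found = True, num_found = 3
After iteration 9: z = 0, found = False, num_found = 4
After iteration 10: z = 8, found = True, num_found = 4
Loop ends.

Final answer: 4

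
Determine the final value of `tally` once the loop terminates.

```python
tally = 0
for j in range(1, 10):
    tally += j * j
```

Let's trace through this code step by step.

Initialize: tally = 0
Entering loop: for j in range(1, 10):
After iteration 1: j = 1, tally = 1
After iteration 2: j = 2, tally = 5
After iteration 3: j = 3, tally = 14
After iteration 4: j = 4, tally = 30
After iteration 5: j = 5, tally = 55
After iteration 6: j = 6, tally = 91
After iteration 7: j = 7, tally = 140
After iteration 8: j = 8, tally = 204
After iteration 9: j = 9, tally = 285
Loop ends.

Final answer: 285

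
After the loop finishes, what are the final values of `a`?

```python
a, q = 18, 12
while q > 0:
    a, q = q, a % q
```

Let's trace through this code step by step.

Initialize: a = 18
Initialize: q = 12
Entering loop: while q > 0:
After iteration 1: a = 12, q = 6
After iteration 2: a = 6, q = 0
Loop ends.

Final answer: 6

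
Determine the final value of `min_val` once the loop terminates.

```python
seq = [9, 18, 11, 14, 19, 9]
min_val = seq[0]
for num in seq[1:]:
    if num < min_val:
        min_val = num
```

Let's trace through this code step by step.

Initialize: seq = [9, 18, 11, 14, 19, 9]
Initialize: min_val = 9
Entering loop: for num in seq[1:]:
After iteration 1: num = 18, min_val = 9
After iteration 2: num = 11, min_val = 9
After iteration 3: num = 14, min_val = 9
After iteration 4: num = 19, min_val = 9
After iteration 5: num = 9, min_val = 9
Loop ends.

Final answer: 9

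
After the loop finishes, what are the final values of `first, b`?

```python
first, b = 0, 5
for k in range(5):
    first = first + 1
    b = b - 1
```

Let's trace through this code step by step.

Initialize: first = 0
Initialize: b = 5
Entering loop: for k in range(5):
After iteration 1: k = 0, first = 1, b = 4
After iteration 2: k = 1, first = 2, b = 3
After iteration 3: k = 2, first = 3, b = 2
After iteration 4: k = 3, first = 4, b = 1
After iteration 5: k = 4, first = 5, b = 0
Loop ends.

Final answer: 5, 0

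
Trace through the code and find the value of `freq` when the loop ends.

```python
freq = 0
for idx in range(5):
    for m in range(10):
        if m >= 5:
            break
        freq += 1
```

Let's trace through this code step by step.

Initialize: freq = 0
Entering loop: for idx in range(5):
After iteration 1: idx = 0, freq = 5
After iteration 2: idx = 1, freq = 10
After iteration 3: idx = 2, freq = 15
After iteration 4: idx = 3, freq = 20
After iteration 5: idx = 4, freq = 25
Loop ends.

Final answer: 25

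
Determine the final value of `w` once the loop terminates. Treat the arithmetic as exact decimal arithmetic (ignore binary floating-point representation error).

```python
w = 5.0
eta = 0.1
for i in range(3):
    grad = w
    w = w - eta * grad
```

Let's trace through this code step by step.

Initialize: w = 5.0
Initialize: eta = 0.1
Entering loop: for i in range(3):
After iteration 1: i = 0, w = 4.5, grad = 5.0
After iteration 2: i = 1, w = 4.05, grad = 4.5
After iteration 3: i = 2, w = 3.645, grad = 4.05
Loop ends.

Final answer: 3.645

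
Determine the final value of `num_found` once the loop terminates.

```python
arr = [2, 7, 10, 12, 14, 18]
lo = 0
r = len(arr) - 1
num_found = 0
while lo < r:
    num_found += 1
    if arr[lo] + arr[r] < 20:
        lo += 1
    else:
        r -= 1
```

Let's trace through this code step by step.

Initialize: arr = [2, 7, 10, 12, 14, 18]
Initialize: lo = 0
Initialize: r = 5
Initialize: num_found = 0
Entering loop: while lo < r:
After iteration 1: lo = 0, r = 4, num_found = 1
After iteration 2: lo = 1, r = 4, num_found = 2
After iteration 3: lo = 1, r = 3, num_found = 3
After iteration 4: lo = 2, r = 3, num_found = 4
After iteration 5: lo = 2, r = 2, num_found = 5
Loop ends.

Final answer: 5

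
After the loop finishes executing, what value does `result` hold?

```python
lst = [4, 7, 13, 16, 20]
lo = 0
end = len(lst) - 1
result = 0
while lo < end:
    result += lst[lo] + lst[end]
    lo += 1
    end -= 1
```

Let's trace through this code step by step.

Initialize: lst = [4, 7, 13, 16, 20]
Initialize: lo = 0
Initialize: end = 4
Initialize: result = 0
Entering loop: while lo < end:
After iteration 1: lo = 1, end = 3, result = 24
After iteration 2: lo = 2, end = 2, result = 47
Loop ends.

Final answer: 47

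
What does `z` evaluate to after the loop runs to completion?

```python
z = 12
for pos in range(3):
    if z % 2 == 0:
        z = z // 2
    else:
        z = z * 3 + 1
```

Let's trace through this code step by step.

Initialize: z = 12
Entering loop: for pos in range(3):
After iteration 1: pos = 0, z = 6
After iteration 2: pos = 1, z = 3
After iteration 3: pos = 2, z = 10
Loop ends.

Final answer: 10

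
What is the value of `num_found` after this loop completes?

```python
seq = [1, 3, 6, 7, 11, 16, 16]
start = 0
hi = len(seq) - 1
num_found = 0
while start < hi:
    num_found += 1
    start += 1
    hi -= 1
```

Let's trace through this code step by step.

Initialize: seq = [1, 3, 6, 7, 11, 16, 16]
Initialize: start = 0
Initialize: hi = 6
Initialize: num_found = 0
Entering loop: while start < hi:
After iteration 1: start = 1, hi = 5, num_found = 1
After iteration 2: start = 2, hi = 4, num_found = 2
After iteration 3: start = 3, hi = 3, num_found = 3
Loop ends.

Final answer: 3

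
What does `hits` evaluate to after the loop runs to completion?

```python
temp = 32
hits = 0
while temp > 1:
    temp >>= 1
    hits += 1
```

Let's trace through this code step by step.

Initialize: temp = 32
Initialize: hits = 0
Entering loop: while temp > 1:
After iteration 1: temp = 16, hits = 1
After iteration 2: temp = 8, hits = 2
After iteration 3: temp = 4, hits = 3
After iteration 4: temp = 2, hits = 4
After iteration 5: temp = 1, hits = 5
Loop ends.

Final answer: 5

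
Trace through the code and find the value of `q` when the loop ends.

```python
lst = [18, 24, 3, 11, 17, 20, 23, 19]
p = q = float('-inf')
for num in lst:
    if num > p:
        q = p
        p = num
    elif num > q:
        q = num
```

Let's trace through this code step by step.

Initialize: lst = [18, 24, 3, 11, 17, 20, 23, 19]
Initialize: p = -inf
Initialize: q = -inf
Entering loop: for num in lst:
After iteration 1: num = 18, p = 18, q = -inf
After iteration 2: num = 24, p = 24, q = 18
After iteration 3: num = 3, p = 24, q = 18
After iteration 4: num = 11, p = 24, q = 18
After iteration 5: num = 17, p = 24, q = 18
After iteration 6: num = 20, p = 24, q = 20
After iteration 7: num = 23, p = 24, q = 23
After iteration 8: num = 19, p = 24, q = 23
Loop ends.

Final answer: 23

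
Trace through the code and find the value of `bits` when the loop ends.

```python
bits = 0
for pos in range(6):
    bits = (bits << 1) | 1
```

Let's trace through this code step by step.

Initialize: bits = 0
Entering loop: for pos in range(6):
After iteration 1: pos = 0, bits = 1
After iteration 2: pos = 1, bits = 3
After iteration 3: pos = 2, bits = 7
After iteration 4: pos = 3, bits = 15
After iteration 5: pos = 4, bits = 31
After iteration 6: pos = 5, bits = 63
Loop ends.

Final answer: 63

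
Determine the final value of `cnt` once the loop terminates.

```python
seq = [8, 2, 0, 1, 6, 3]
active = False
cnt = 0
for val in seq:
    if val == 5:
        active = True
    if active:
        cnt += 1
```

Let's trace through this code step by step.

Initialize: seq = [8, 2, 0, 1, 6, 3]
Initialize: active = False
Initialize: cnt = 0
Entering loop: for val in seq:
After iteration 1: val = 8, cnt = 0
After iteration 2: val = 2, cnt = 0
After iteration 3: val = 0, cnt = 0
After iteration 4: val = 1, cnt = 0
After iteration 5: val = 6, cnt = 0
After iteration 6: val = 3, cnt = 0
Loop ends.

Final answer: 0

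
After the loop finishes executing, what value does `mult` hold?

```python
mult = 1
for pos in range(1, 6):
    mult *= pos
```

Let's trace through this code step by step.

Initialize: mult = 1
Entering loop: for pos in range(1, 6):
After iteration 1: pos = 1, mult = 1
After iteration 2: pos = 2, mult = 2
After iteration 3: pos = 3, mult = 6
After iteration 4: pos = 4, mult = 24
After iteration 5: pos = 5, mult = 120
Loop ends.

Final answer: 120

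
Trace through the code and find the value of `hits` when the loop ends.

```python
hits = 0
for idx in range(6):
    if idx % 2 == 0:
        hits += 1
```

Let's trace through this code step by step.

Initialize: hits = 0
Entering loop: for idx in range(6):
After iteration 1: idx = 0, hits = 1
After iteration 2: idx = 1, hits = 1
After iteration 3: idx = 2, hits = 2
After iteration 4: idx = 3, hits = 2
After iteration 5: idx = 4, hits = 3
After iteration 6: idx = 5, hits = 3
Loop ends.

Final answer: 3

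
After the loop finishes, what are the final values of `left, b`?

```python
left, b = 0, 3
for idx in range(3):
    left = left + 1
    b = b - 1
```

Let's trace through this code step by step.

Initialize: left = 0
Initialize: b = 3
Entering loop: for idx in range(3):
After iteration 1: idx = 0, left = 1, b = 2
After iteration 2: idx = 1, left = 2, b = 1
After iteration 3: idx = 2, left = 3, b = 0
Loop ends.

Final answer: 3, 0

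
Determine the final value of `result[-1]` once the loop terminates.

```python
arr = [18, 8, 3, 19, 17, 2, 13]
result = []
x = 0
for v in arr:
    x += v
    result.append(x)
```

Let's trace through this code step by step.

Initialize: arr = [18, 8, 3, 19, 17, 2, 13]
Initialize: result = []
Initialize: x = 0
Entering loop: for v in arr:
After iteration 1: v = 18, result = [18], x = 18
After iteration 2: v = 8, result = [18, 26], x = 26
After iteration 3: v = 3, result = [18, 26, 29], x = 29
After iteration 4: v = 19, result = [18, 26, 29, 48], x = 48
After iteration 5: v = 17, result = [18, 26, 29, 48, 65], x = 65
After iteration 6: v = 2, result = [18, 26, 29, 48, 65, 67], x = 67
After iteration 7: v = 13, result = [18, 26, 29, 48, 65, 67, 80], x = 80
Loop ends.
result[-1] = 80

Final answer: 80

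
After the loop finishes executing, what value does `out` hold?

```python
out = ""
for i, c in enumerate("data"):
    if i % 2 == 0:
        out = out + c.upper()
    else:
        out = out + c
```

Let's trace through this code step by step.

Initialize: out = ''
Entering loop: for i, c in enumerate("data"):
After iteration 1: i = 0, c = 'd', out = 'D'
After iteration 2: i = 1, c = 'a', out = 'Da'
After iteration 3: i = 2, c = 't', out = 'DaT'
After iteration 4: i = 3, c = 'a', out = 'DaTa'
Loop ends.

Final answer: 'DaTa'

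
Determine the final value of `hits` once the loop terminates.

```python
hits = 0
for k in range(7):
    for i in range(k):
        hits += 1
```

Let's trace through this code step by step.

Initialize: hits = 0
Entering loop: for k in range(7):
After iteration 1: k = 0, hits = 0
After iteration 2: k = 1, hits = 1, i = 0
After iteration 3: k = 2, hits = 3, i = 1
After iteration 4: k = 3, hits = 6, i = 2
After iteration 5: k = 4, hits = 10, i = 3
After iteration 6: k = 5, hits = 15, i = 4
After iteration 7: k = 6, hits = 21, i = 5
Loop ends.

Final answer: 21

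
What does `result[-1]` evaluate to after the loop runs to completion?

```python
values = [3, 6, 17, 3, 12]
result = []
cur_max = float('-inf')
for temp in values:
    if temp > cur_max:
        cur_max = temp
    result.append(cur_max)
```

Let's trace through this code step by step.

Initialize: values = [3, 6, 17, 3, 12]
Initialize: result = []
Initialize: cur_max = -inf
Entering loop: for temp in values:
After iteration 1: temp = 3, result = [3], cur_max = 3
After iteration 2: temp = 6, result = [3, 6], cur_max = 6
After iteration 3: temp = 17, result = [3, 6, 17], cur_max = 17
After iteration 4: temp = 3, result = [3, 6, 17, 17], cur_max = 17
After iteration 5: temp = 12, result = [3, 6, 17, 17, 17], cur_max = 17
Loop ends.
result[-1] = 17

Final answer: 17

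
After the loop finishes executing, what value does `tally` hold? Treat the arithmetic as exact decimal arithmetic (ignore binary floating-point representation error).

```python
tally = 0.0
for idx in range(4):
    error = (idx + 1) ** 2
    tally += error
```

Let's trace through this code step by step.

Initialize: tally = 0.0
Entering loop: for idx in range(4):
After iteration 1: idx = 0, tally = 1.0, error = 1
After iteration 2: idx = 1, tally = 5.0, error = 4
After iteration 3: idx = 2, tally = 14.0, error = 9
After iteration 4: idx = 3, tally = 30.0, error = 16
Loop ends.

Final answer: 30.0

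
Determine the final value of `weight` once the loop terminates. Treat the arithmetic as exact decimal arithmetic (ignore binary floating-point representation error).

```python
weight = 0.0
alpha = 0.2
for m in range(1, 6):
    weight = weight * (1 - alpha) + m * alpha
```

Let's trace through this code step by step.

Initialize: weight = 0.0
Initialize: alpha = 0.2
Entering loop: for m in range(1, 6):
After iteration 1: m = 1, weight = 0.2
After iteration 2: m = 2, weight = 0.56
After iteration 3: m = 3, weight = 1.048
After iteration 4: m = 4, weight = 1.6384
After iteration 5: m = 5, weight = 2.31072
Loop ends.

Final answer: 2.31072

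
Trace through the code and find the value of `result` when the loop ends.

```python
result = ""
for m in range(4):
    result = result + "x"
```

Let's trace through this code step by step.

Initialize: result = ''
Entering loop: for m in range(4):
After iteration 1: m = 0, result = 'x'
After iteration 2: m = 1, result = 'xx'
After iteration 3: m = 2, result = 'xxx'
After iteration 4: m = 3, result = 'xxxx'
Loop ends.

Final answer: 'xxxx'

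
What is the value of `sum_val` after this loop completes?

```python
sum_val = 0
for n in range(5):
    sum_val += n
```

Let's trace through this code step by step.

Initialize: sum_val = 0
Entering loop: for n in range(5):
After iteration 1: n = 0, sum_val = 0
After iteration 2: n = 1, sum_val = 1
After iteration 3: n = 2, sum_val = 3
After iteration 4: n = 3, sum_val = 6
After iteration 5: n = 4, sum_val = 10
Loop ends.

Final answer: 10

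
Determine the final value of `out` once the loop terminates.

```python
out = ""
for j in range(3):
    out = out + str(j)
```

Let's trace through this code step by step.

Initialize: out = ''
Entering loop: for j in range(3):
After iteration 1: j = 0, out = '0'
After iteration 2: j = 1, out = '01'
After iteration 3: j = 2, out = '012'
Loop ends.

Final answer: '012'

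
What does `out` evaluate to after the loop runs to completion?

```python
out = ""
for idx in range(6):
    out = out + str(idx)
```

Let's trace through this code step by step.

Initialize: out = ''
Entering loop: for idx in range(6):
After iteration 1: idx = 0, out = '0'
After iteration 2: idx = 1, out = '01'
After iteration 3: idx = 2, out = '012'
After iteration 4: idx = 3, out = '0123'
After iteration 5: idx = 4, out = '01234'
After iteration 6: idx = 5, out = '012345'
Loop ends.

Final answer: '012345'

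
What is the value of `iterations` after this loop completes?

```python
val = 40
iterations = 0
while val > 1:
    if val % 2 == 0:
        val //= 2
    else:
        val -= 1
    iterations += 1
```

Let's trace through this code step by step.

Initialize: val = 40
Initialize: iterations = 0
Entering loop: while val > 1:
After iteration 1: val = 20, iterations = 1
After iteration 2: val = 10, iterations = 2
After iteration 3: val = 5, iterations = 3
After iteration 4: val = 4, iterations = 4
After iteration 5: val = 2, iterations = 5
After iteration 6: val = 1, iterations = 6
Loop ends.

Final answer: 6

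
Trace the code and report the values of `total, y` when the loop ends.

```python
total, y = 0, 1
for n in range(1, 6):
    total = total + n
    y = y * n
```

Let's trace through this code step by step.

Initialize: total = 0
Initialize: y = 1
Entering loop: for n in range(1, 6):
After iteration 1: n = 1, total = 1, y = 1
After iteration 2: n = 2, total = 3, y = 2
After iteration 3: n = 3, total = 6, y = 6
After iteration 4: n = 4, total = 10, y = 24
After iteration 5: n = 5, total = 15, y = 120
Loop ends.

Final answer: 15, 120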